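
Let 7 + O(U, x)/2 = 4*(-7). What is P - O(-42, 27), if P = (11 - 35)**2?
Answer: 646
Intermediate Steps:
O(U, x) = -70 (O(U, x) = -14 + 2*(4*(-7)) = -14 + 2*(-28) = -14 - 56 = -70)
P = 576 (P = (-24)**2 = 576)
P - O(-42, 27) = 576 - 1*(-70) = 576 + 70 = 646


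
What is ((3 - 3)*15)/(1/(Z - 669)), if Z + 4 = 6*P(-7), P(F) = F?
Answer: 0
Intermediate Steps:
Z = -46 (Z = -4 + 6*(-7) = -4 - 42 = -46)
((3 - 3)*15)/(1/(Z - 669)) = ((3 - 3)*15)/(1/(-46 - 669)) = (0*15)/(1/(-715)) = 0/(-1/715) = 0*(-715) = 0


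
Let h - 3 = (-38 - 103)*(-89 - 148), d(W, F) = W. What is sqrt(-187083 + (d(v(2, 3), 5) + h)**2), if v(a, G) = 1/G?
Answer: sqrt(10050584374)/3 ≈ 33418.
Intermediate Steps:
h = 33420 (h = 3 + (-38 - 103)*(-89 - 148) = 3 - 141*(-237) = 3 + 33417 = 33420)
sqrt(-187083 + (d(v(2, 3), 5) + h)**2) = sqrt(-187083 + (1/3 + 33420)**2) = sqrt(-187083 + (100261/3)**2) = sqrt(-187083 + 10052268121/9) = sqrt(10050584374/9) = sqrt(10050584374)/3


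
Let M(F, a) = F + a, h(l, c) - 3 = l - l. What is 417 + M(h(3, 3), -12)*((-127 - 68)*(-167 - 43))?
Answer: -368133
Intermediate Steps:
h(l, c) = 3 (h(l, c) = 3 + (l - l) = 3 + 0 = 3)
417 + M(h(3, 3), -12)*((-127 - 68)*(-167 - 43)) = 417 + (3 - 12)*((-127 - 68)*(-167 - 43)) = 417 - (-1755)*(-210) = 417 - 9*40950 = 417 - 368550 = -368133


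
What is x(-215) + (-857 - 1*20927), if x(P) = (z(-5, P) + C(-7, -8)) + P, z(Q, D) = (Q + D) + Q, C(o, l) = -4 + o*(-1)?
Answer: -22221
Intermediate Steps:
C(o, l) = -4 - o
z(Q, D) = D + 2*Q (z(Q, D) = (D + Q) + Q = D + 2*Q)
x(P) = -7 + 2*P (x(P) = ((P + 2*(-5)) + (-4 - 1*(-7))) + P = ((P - 10) + (-4 + 7)) + P = ((-10 + P) + 3) + P = (-7 + P) + P = -7 + 2*P)
x(-215) + (-857 - 1*20927) = (-7 + 2*(-215)) + (-857 - 1*20927) = (-7 - 430) + (-857 - 20927) = -437 - 21784 = -22221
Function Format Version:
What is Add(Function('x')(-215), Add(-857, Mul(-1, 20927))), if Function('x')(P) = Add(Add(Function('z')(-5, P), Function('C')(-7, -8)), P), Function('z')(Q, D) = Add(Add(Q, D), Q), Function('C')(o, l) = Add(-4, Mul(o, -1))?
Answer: -22221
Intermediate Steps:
Function('C')(o, l) = Add(-4, Mul(-1, o))
Function('z')(Q, D) = Add(D, Mul(2, Q)) (Function('z')(Q, D) = Add(Add(D, Q), Q) = Add(D, Mul(2, Q)))
Function('x')(P) = Add(-7, Mul(2, P)) (Function('x')(P) = Add(Add(Add(P, Mul(2, -5)), Add(-4, Mul(-1, -7))), P) = Add(Add(Add(P, -10), Add(-4, 7)), P) = Add(Add(Add(-10, P), 3), P) = Add(Add(-7, P), P) = Add(-7, Mul(2, P)))
Add(Function('x')(-215), Add(-857, Mul(-1, 20927))) = Add(Add(-7, Mul(2, -215)), Add(-857, Mul(-1, 20927))) = Add(Add(-7, -430), Add(-857, -20927)) = Add(-437, -21784) = -22221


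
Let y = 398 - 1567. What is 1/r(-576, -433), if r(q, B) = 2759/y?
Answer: -1169/2759 ≈ -0.42370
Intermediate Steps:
y = -1169
r(q, B) = -2759/1169 (r(q, B) = 2759/(-1169) = 2759*(-1/1169) = -2759/1169)
1/r(-576, -433) = 1/(-2759/1169) = -1169/2759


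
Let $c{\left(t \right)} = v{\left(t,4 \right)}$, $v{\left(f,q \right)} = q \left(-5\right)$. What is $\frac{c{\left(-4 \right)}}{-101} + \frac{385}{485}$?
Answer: $\frac{9717}{9797} \approx 0.99183$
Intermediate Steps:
$v{\left(f,q \right)} = - 5 q$
$c{\left(t \right)} = -20$ ($c{\left(t \right)} = \left(-5\right) 4 = -20$)
$\frac{c{\left(-4 \right)}}{-101} + \frac{385}{485} = - \frac{20}{-101} + \frac{385}{485} = \left(-20\right) \left(- \frac{1}{101}\right) + 385 \cdot \frac{1}{485} = \frac{20}{101} + \frac{77}{97} = \frac{9717}{9797}$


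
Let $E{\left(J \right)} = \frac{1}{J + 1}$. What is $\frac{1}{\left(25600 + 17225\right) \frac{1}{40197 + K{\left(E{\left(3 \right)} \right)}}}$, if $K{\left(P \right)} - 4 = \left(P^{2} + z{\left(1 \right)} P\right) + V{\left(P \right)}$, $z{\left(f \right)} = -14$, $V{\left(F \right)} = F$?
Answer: $\frac{128633}{137040} \approx 0.93865$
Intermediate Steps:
$E{\left(J \right)} = \frac{1}{1 + J}$
$K{\left(P \right)} = 4 + P^{2} - 13 P$ ($K{\left(P \right)} = 4 + \left(\left(P^{2} - 14 P\right) + P\right) = 4 + \left(P^{2} - 13 P\right) = 4 + P^{2} - 13 P$)
$\frac{1}{\left(25600 + 17225\right) \frac{1}{40197 + K{\left(E{\left(3 \right)} \right)}}} = \frac{1}{\left(25600 + 17225\right) \frac{1}{40197 + \left(4 + \left(\frac{1}{1 + 3}\right)^{2} - \frac{13}{1 + 3}\right)}} = \frac{1}{42825 \frac{1}{40197 + \left(4 + \left(\frac{1}{4}\right)^{2} - \frac{13}{4}\right)}} = \frac{1}{42825 \frac{1}{40197 + \left(4 + \frac{1}{16} - \frac{13}{4}\right)}} = \frac{1}{42825 \frac{1}{40197 + \frac{13}{16}}} = \frac{1}{42825 \frac{1}{\frac{643165}{16}}} = \frac{1}{42825 \cdot \frac{16}{643165}} = \frac{1}{\frac{137040}{128633}} = \frac{128633}{137040}$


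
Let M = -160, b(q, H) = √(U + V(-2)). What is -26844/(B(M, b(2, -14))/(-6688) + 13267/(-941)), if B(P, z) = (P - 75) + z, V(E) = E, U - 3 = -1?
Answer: 168940244352/88508561 ≈ 1908.7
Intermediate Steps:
U = 2 (U = 3 - 1 = 2)
b(q, H) = 0 (b(q, H) = √(2 - 2) = √0 = 0)
B(P, z) = -75 + P + z (B(P, z) = (-75 + P) + z = -75 + P + z)
-26844/(B(M, b(2, -14))/(-6688) + 13267/(-941)) = -26844/((-75 - 160 + 0)/(-6688) + 13267/(-941)) = -26844/(-235*(-1/6688) + 13267*(-1/941)) = -26844/(235/6688 - 13267/941) = -26844/(-88508561/6293408) = -26844*(-6293408/88508561) = 168940244352/88508561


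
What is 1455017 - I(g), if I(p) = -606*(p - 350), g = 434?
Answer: 1505921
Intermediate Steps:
I(p) = 212100 - 606*p (I(p) = -606*(-350 + p) = 212100 - 606*p)
1455017 - I(g) = 1455017 - (212100 - 606*434) = 1455017 - (212100 - 263004) = 1455017 - 1*(-50904) = 1455017 + 50904 = 1505921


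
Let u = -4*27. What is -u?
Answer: 108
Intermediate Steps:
u = -108
-u = -1*(-108) = 108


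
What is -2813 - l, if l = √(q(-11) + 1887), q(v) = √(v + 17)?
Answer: -2813 - √(1887 + √6) ≈ -2856.5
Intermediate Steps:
q(v) = √(17 + v)
l = √(1887 + √6) (l = √(√(17 - 11) + 1887) = √(√6 + 1887) = √(1887 + √6) ≈ 43.468)
-2813 - l = -2813 - √(1887 + √6)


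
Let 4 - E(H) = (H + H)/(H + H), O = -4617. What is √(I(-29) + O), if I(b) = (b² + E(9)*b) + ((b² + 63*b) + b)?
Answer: 3*I*√542 ≈ 69.843*I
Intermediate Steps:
E(H) = 3 (E(H) = 4 - (H + H)/(H + H) = 4 - 2*H/(2*H) = 4 - 2*H*1/(2*H) = 4 - 1*1 = 4 - 1 = 3)
I(b) = 2*b² + 67*b (I(b) = (b² + 3*b) + ((b² + 63*b) + b) = (b² + 3*b) + (b² + 64*b) = 2*b² + 67*b)
√(I(-29) + O) = √(-29*(67 + 2*(-29)) - 4617) = √(-29*(67 - 58) - 4617) = √(-29*9 - 4617) = √(-261 - 4617) = √(-4878) = 3*I*√542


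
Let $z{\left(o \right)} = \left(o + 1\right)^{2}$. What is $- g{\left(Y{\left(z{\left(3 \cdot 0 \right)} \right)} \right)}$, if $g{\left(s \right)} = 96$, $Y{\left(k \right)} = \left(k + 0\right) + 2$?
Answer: $-96$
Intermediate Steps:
$z{\left(o \right)} = \left(1 + o\right)^{2}$
$Y{\left(k \right)} = 2 + k$ ($Y{\left(k \right)} = k + 2 = 2 + k$)
$- g{\left(Y{\left(z{\left(3 \cdot 0 \right)} \right)} \right)} = \left(-1\right) 96 = -96$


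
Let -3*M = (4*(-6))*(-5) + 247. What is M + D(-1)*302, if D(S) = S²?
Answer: 539/3 ≈ 179.67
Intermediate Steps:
M = -367/3 (M = -((4*(-6))*(-5) + 247)/3 = -(-24*(-5) + 247)/3 = -(120 + 247)/3 = -⅓*367 = -367/3 ≈ -122.33)
M + D(-1)*302 = -367/3 + (-1)²*302 = -367/3 + 1*302 = -367/3 + 302 = 539/3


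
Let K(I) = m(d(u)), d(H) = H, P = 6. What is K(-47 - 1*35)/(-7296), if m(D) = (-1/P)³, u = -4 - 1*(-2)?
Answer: 1/1575936 ≈ 6.3454e-7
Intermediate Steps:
u = -2 (u = -4 + 2 = -2)
m(D) = -1/216 (m(D) = (-1/6)³ = (-1*⅙)³ = (-⅙)³ = -1/216)
K(I) = -1/216
K(-47 - 1*35)/(-7296) = -1/216/(-7296) = -1/216*(-1/7296) = 1/1575936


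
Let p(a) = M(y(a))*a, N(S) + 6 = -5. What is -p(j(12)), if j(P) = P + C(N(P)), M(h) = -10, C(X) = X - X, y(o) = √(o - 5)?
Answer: 120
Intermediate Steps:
y(o) = √(-5 + o)
N(S) = -11 (N(S) = -6 - 5 = -11)
C(X) = 0
j(P) = P (j(P) = P + 0 = P)
p(a) = -10*a
-p(j(12)) = -(-10)*12 = -1*(-120) = 120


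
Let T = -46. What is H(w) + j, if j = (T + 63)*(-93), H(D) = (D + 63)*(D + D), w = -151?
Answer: 24995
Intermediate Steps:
H(D) = 2*D*(63 + D) (H(D) = (63 + D)*(2*D) = 2*D*(63 + D))
j = -1581 (j = (-46 + 63)*(-93) = 17*(-93) = -1581)
H(w) + j = 2*(-151)*(63 - 151) - 1581 = 2*(-151)*(-88) - 1581 = 26576 - 1581 = 24995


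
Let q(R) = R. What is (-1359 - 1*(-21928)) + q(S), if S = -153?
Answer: 20416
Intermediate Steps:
(-1359 - 1*(-21928)) + q(S) = (-1359 - 1*(-21928)) - 153 = (-1359 + 21928) - 153 = 20569 - 153 = 20416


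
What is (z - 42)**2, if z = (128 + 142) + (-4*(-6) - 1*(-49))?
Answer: 90601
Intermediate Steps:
z = 343 (z = 270 + (24 + 49) = 270 + 73 = 343)
(z - 42)**2 = (343 - 42)**2 = 301**2 = 90601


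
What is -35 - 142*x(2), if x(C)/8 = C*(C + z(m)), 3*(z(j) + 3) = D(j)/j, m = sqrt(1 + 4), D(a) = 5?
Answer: 2237 - 2272*sqrt(5)/3 ≈ 543.55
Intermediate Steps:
m = sqrt(5) ≈ 2.2361
z(j) = -3 + 5/(3*j) (z(j) = -3 + (5/j)/3 = -3 + 5/(3*j))
x(C) = 8*C*(-3 + C + sqrt(5)/3) (x(C) = 8*(C*(C + (-3 + 5/(3*(sqrt(5)))))) = 8*(C*(C + (-3 + 5*(sqrt(5)/5)/3))) = 8*(C*(C + (-3 + sqrt(5)/3))) = 8*(C*(-3 + C + sqrt(5)/3)) = 8*C*(-3 + C + sqrt(5)/3))
-35 - 142*x(2) = -35 - 1136*2*(-9 + sqrt(5) + 3*2)/3 = -35 - 1136*2*(-9 + sqrt(5) + 6)/3 = -35 - 1136*2*(-3 + sqrt(5))/3 = -35 - 142*(-16 + 16*sqrt(5)/3) = -35 + (2272 - 2272*sqrt(5)/3) = 2237 - 2272*sqrt(5)/3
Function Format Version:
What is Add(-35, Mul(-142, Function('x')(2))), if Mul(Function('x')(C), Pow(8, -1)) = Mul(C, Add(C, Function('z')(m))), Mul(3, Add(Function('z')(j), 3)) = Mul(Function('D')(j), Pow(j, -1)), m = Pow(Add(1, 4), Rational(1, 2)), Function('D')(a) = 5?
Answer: Add(2237, Mul(Rational(-2272, 3), Pow(5, Rational(1, 2)))) ≈ 543.55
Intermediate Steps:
m = Pow(5, Rational(1, 2)) ≈ 2.2361
Function('z')(j) = Add(-3, Mul(Rational(5, 3), Pow(j, -1))) (Function('z')(j) = Add(-3, Mul(Rational(1, 3), Mul(5, Pow(j, -1)))) = Add(-3, Mul(Rational(5, 3), Pow(j, -1))))
Function('x')(C) = Mul(8, C, Add(-3, C, Mul(Rational(1, 3), Pow(5, Rational(1, 2))))) (Function('x')(C) = Mul(8, Mul(C, Add(C, Add(-3, Mul(Rational(5, 3), Pow(Pow(5, Rational(1, 2)), -1)))))) = Mul(8, Mul(C, Add(C, Add(-3, Mul(Rational(5, 3), Mul(Rational(1, 5), Pow(5, Rational(1, 2)))))))) = Mul(8, Mul(C, Add(C, Add(-3, Mul(Rational(1, 3), Pow(5, Rational(1, 2))))))) = Mul(8, Mul(C, Add(-3, C, Mul(Rational(1, 3), Pow(5, Rational(1, 2)))))) = Mul(8, C, Add(-3, C, Mul(Rational(1, 3), Pow(5, Rational(1, 2))))))
Add(-35, Mul(-142, Function('x')(2))) = Add(-35, Mul(-142, Mul(Rational(8, 3), 2, Add(-9, Pow(5, Rational(1, 2)), Mul(3, 2))))) = Add(-35, Mul(-142, Mul(Rational(8, 3), 2, Add(-9, Pow(5, Rational(1, 2)), 6)))) = Add(-35, Mul(-142, Mul(Rational(8, 3), 2, Add(-3, Pow(5, Rational(1, 2)))))) = Add(-35, Mul(-142, Add(-16, Mul(Rational(16, 3), Pow(5, Rational(1, 2)))))) = Add(-35, Add(2272, Mul(Rational(-2272, 3), Pow(5, Rational(1, 2))))) = Add(2237, Mul(Rational(-2272, 3), Pow(5, Rational(1, 2))))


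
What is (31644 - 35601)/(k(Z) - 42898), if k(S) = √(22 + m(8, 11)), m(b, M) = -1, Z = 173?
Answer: 169747386/1840238383 + 3957*√21/1840238383 ≈ 0.092252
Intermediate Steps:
k(S) = √21 (k(S) = √(22 - 1) = √21)
(31644 - 35601)/(k(Z) - 42898) = (31644 - 35601)/(√21 - 42898) = -3957/(-42898 + √21)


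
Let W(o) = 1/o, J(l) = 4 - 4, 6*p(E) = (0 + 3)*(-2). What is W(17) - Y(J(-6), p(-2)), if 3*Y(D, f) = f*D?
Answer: 1/17 ≈ 0.058824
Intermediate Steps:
p(E) = -1 (p(E) = ((0 + 3)*(-2))/6 = (3*(-2))/6 = (1/6)*(-6) = -1)
J(l) = 0
Y(D, f) = D*f/3 (Y(D, f) = (f*D)/3 = (D*f)/3 = D*f/3)
W(17) - Y(J(-6), p(-2)) = 1/17 - 0*(-1)/3 = 1/17 - 1*0 = 1/17 + 0 = 1/17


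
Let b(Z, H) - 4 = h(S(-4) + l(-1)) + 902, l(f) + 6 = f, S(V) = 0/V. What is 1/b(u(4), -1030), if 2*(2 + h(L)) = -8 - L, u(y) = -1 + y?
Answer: 2/1807 ≈ 0.0011068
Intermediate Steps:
S(V) = 0
l(f) = -6 + f
h(L) = -6 - L/2 (h(L) = -2 + (-8 - L)/2 = -2 + (-4 - L/2) = -6 - L/2)
b(Z, H) = 1807/2 (b(Z, H) = 4 + ((-6 - (0 + (-6 - 1))/2) + 902) = 4 + ((-6 - (0 - 7)/2) + 902) = 4 + ((-6 - ½*(-7)) + 902) = 4 + ((-6 + 7/2) + 902) = 4 + (-5/2 + 902) = 4 + 1799/2 = 1807/2)
1/b(u(4), -1030) = 1/(1807/2) = 2/1807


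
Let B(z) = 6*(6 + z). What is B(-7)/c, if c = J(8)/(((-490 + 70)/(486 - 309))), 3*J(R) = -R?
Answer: -315/59 ≈ -5.3390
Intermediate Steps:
B(z) = 36 + 6*z
J(R) = -R/3 (J(R) = (-R)/3 = -R/3)
c = 118/105 (c = (-1/3*8)/(((-490 + 70)/(486 - 309))) = -8/(3*((-420/177))) = -8/(3*((-420*1/177))) = -8/(3*(-140/59)) = -8/3*(-59/140) = 118/105 ≈ 1.1238)
B(-7)/c = (36 + 6*(-7))/(118/105) = (36 - 42)*(105/118) = -6*105/118 = -315/59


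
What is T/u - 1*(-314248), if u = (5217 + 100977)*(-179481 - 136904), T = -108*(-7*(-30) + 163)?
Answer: 1759693933249234/5599698115 ≈ 3.1425e+5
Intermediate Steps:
T = -40284 (T = -108*(210 + 163) = -108*373 = -40284)
u = -33598188690 (u = 106194*(-316385) = -33598188690)
T/u - 1*(-314248) = -40284/(-33598188690) - 1*(-314248) = -40284*(-1/33598188690) + 314248 = 6714/5599698115 + 314248 = 1759693933249234/5599698115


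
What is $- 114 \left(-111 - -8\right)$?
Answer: $11742$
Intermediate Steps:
$- 114 \left(-111 - -8\right) = - 114 \left(-111 + \left(-36 + 44\right)\right) = - 114 \left(-111 + 8\right) = \left(-114\right) \left(-103\right) = 11742$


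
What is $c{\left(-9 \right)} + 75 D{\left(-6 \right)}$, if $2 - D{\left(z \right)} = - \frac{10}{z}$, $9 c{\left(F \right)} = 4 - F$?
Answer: $\frac{238}{9} \approx 26.444$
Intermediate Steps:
$c{\left(F \right)} = \frac{4}{9} - \frac{F}{9}$ ($c{\left(F \right)} = \frac{4 - F}{9} = \frac{4}{9} - \frac{F}{9}$)
$D{\left(z \right)} = 2 + \frac{10}{z}$ ($D{\left(z \right)} = 2 - - \frac{10}{z} = 2 + \frac{10}{z}$)
$c{\left(-9 \right)} + 75 D{\left(-6 \right)} = \left(\frac{4}{9} - -1\right) + 75 \left(2 + \frac{10}{-6}\right) = \left(\frac{4}{9} + 1\right) + 75 \left(2 + 10 \left(- \frac{1}{6}\right)\right) = \frac{13}{9} + 75 \left(2 - \frac{5}{3}\right) = \frac{13}{9} + 75 \cdot \frac{1}{3} = \frac{13}{9} + 25 = \frac{238}{9}$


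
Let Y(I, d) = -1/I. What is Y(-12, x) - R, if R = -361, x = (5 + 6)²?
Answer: 4333/12 ≈ 361.08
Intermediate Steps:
x = 121 (x = 11² = 121)
Y(-12, x) - R = -1/(-12) - 1*(-361) = -1*(-1/12) + 361 = 1/12 + 361 = 4333/12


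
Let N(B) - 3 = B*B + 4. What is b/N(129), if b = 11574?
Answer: 5787/8324 ≈ 0.69522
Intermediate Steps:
N(B) = 7 + B² (N(B) = 3 + (B*B + 4) = 3 + (B² + 4) = 3 + (4 + B²) = 7 + B²)
b/N(129) = 11574/(7 + 129²) = 11574/(7 + 16641) = 11574/16648 = 11574*(1/16648) = 5787/8324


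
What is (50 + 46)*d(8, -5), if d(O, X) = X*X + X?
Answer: 1920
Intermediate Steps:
d(O, X) = X + X² (d(O, X) = X² + X = X + X²)
(50 + 46)*d(8, -5) = (50 + 46)*(-5*(1 - 5)) = 96*(-5*(-4)) = 96*20 = 1920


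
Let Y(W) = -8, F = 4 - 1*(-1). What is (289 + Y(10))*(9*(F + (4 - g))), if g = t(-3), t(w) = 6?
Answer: 7587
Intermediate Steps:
F = 5 (F = 4 + 1 = 5)
g = 6
(289 + Y(10))*(9*(F + (4 - g))) = (289 - 8)*(9*(5 + (4 - 1*6))) = 281*(9*(5 + (4 - 6))) = 281*(9*(5 - 2)) = 281*(9*3) = 281*27 = 7587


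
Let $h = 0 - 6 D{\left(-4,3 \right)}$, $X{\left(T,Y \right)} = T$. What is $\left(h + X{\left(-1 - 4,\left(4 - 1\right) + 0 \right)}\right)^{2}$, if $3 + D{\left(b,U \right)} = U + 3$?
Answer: $529$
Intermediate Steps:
$D{\left(b,U \right)} = U$ ($D{\left(b,U \right)} = -3 + \left(U + 3\right) = -3 + \left(3 + U\right) = U$)
$h = -18$ ($h = 0 - 18 = -18$)
$\left(h + X{\left(-1 - 4,\left(4 - 1\right) + 0 \right)}\right)^{2} = \left(-18 - 5\right)^{2} = \left(-23\right)^{2} = 529$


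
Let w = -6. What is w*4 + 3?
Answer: -21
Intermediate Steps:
w*4 + 3 = -6*4 + 3 = -24 + 3 = -21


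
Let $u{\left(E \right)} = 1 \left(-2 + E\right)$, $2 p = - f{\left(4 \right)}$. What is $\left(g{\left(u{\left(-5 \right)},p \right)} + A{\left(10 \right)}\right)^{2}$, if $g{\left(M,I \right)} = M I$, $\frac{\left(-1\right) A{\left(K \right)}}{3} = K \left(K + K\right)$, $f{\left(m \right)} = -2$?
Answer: $368449$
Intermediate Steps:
$p = 1$ ($p = \frac{\left(-1\right) \left(-2\right)}{2} = \frac{1}{2} \cdot 2 = 1$)
$A{\left(K \right)} = - 6 K^{2}$ ($A{\left(K \right)} = - 3 K \left(K + K\right) = - 3 K 2 K = - 3 \cdot 2 K^{2} = - 6 K^{2}$)
$u{\left(E \right)} = -2 + E$
$g{\left(M,I \right)} = I M$
$\left(g{\left(u{\left(-5 \right)},p \right)} + A{\left(10 \right)}\right)^{2} = \left(1 \left(-2 - 5\right) - 6 \cdot 10^{2}\right)^{2} = \left(1 \left(-7\right) - 600\right)^{2} = \left(-7 - 600\right)^{2} = \left(-607\right)^{2} = 368449$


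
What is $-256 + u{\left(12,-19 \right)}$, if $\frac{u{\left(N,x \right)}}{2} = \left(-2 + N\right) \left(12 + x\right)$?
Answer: $-396$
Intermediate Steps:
$u{\left(N,x \right)} = 2 \left(-2 + N\right) \left(12 + x\right)$
$-256 + u{\left(12,-19 \right)} = -256 + \left(-48 - -76 + 24 \cdot 12 + 2 \cdot 12 \left(-19\right)\right) = -256 + \left(-48 + 76 + 288 - 456\right) = -256 - 140 = -396$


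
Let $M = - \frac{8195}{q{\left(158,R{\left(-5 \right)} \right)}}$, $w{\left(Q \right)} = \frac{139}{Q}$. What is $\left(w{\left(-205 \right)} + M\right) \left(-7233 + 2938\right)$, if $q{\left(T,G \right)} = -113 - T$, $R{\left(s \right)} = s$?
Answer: $- \frac{1410740854}{11111} \approx -1.2697 \cdot 10^{5}$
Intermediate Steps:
$M = \frac{8195}{271}$ ($M = - \frac{8195}{-113 - 158} = - \frac{8195}{-271} = \left(-8195\right) \left(- \frac{1}{271}\right) = \frac{8195}{271} \approx 30.24$)
$\left(w{\left(-205 \right)} + M\right) \left(-7233 + 2938\right) = \left(\frac{139}{-205} + \frac{8195}{271}\right) \left(-7233 + 2938\right) = \left(139 \left(- \frac{1}{205}\right) + \frac{8195}{271}\right) \left(-4295\right) = \left(- \frac{139}{205} + \frac{8195}{271}\right) \left(-4295\right) = \frac{1642306}{55555} \left(-4295\right) = - \frac{1410740854}{11111}$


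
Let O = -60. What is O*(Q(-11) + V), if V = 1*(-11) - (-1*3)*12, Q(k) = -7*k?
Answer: -6120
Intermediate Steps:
V = 25 (V = -11 - (-3)*12 = -11 - 1*(-36) = -11 + 36 = 25)
O*(Q(-11) + V) = -60*(-7*(-11) + 25) = -60*(77 + 25) = -60*102 = -6120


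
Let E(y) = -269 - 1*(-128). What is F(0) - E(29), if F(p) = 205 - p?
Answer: 346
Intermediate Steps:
E(y) = -141 (E(y) = -269 + 128 = -141)
F(0) - E(29) = (205 - 1*0) - 1*(-141) = (205 + 0) + 141 = 205 + 141 = 346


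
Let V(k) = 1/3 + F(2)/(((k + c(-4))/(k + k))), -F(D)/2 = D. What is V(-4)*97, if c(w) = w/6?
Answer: -13289/21 ≈ -632.81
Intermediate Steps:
F(D) = -2*D
c(w) = w/6 (c(w) = w*(1/6) = w/6)
V(k) = 1/3 - 8*k/(-2/3 + k) (V(k) = 1/3 + (-2*2)/(((k + (1/6)*(-4))/(k + k))) = 1*(1/3) - 4*2*k/(k - 2/3) = 1/3 - 4*2*k/(-2/3 + k) = 1/3 - 8*k/(-2/3 + k))
V(-4)*97 = ((-2 - 69*(-4))/(3*(-2 + 3*(-4))))*97 = ((-2 + 276)/(3*(-2 - 12)))*97 = ((1/3)*274/(-14))*97 = ((1/3)*(-1/14)*274)*97 = -137/21*97 = -13289/21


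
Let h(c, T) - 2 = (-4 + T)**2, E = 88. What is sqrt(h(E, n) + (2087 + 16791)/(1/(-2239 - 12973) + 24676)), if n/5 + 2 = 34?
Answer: 3*sqrt(7776462873117847034)/53624473 ≈ 156.01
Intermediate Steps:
n = 160 (n = -10 + 5*34 = -10 + 170 = 160)
h(c, T) = 2 + (-4 + T)**2
sqrt(h(E, n) + (2087 + 16791)/(1/(-2239 - 12973) + 24676)) = sqrt((2 + (-4 + 160)**2) + (2087 + 16791)/(1/(-2239 - 12973) + 24676)) = sqrt((2 + 156**2) + 18878/(1/(-15212) + 24676)) = sqrt((2 + 24336) + 18878/(-1/15212 + 24676)) = sqrt(24338 + 18878/(375371311/15212)) = sqrt(24338 + 18878*(15212/375371311)) = sqrt(24338 + 287172136/375371311) = sqrt(9136074139254/375371311) = 3*sqrt(7776462873117847034)/53624473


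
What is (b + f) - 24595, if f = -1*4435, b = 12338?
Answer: -16692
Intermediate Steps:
f = -4435
(b + f) - 24595 = (12338 - 4435) - 24595 = 7903 - 24595 = -16692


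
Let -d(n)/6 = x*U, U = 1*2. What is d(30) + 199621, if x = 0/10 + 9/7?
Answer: 1397239/7 ≈ 1.9961e+5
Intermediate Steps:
U = 2
x = 9/7 (x = 0*(⅒) + 9*(⅐) = 0 + 9/7 = 9/7 ≈ 1.2857)
d(n) = -108/7 (d(n) = -54*2/7 = -6*18/7 = -108/7)
d(30) + 199621 = -108/7 + 199621 = 1397239/7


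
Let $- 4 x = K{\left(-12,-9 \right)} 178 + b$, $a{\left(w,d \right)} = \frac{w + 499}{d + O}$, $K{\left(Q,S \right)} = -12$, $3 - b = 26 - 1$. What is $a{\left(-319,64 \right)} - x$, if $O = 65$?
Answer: $- \frac{46277}{86} \approx -538.1$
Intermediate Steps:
$b = -22$ ($b = 3 - \left(26 - 1\right) = 3 - 25 = -22$)
$a{\left(w,d \right)} = \frac{499 + w}{65 + d}$ ($a{\left(w,d \right)} = \frac{w + 499}{d + 65} = \frac{499 + w}{65 + d}$)
$x = \frac{1079}{2}$ ($x = - \frac{\left(-12\right) 178 - 22}{4} = - \frac{-2136 - 22}{4} = \left(- \frac{1}{4}\right) \left(-2158\right) = \frac{1079}{2} \approx 539.5$)
$a{\left(-319,64 \right)} - x = \frac{499 - 319}{65 + 64} - \frac{1079}{2} = \frac{1}{129} \cdot 180 - \frac{1079}{2} = \frac{60}{43} - \frac{1079}{2} = - \frac{46277}{86}$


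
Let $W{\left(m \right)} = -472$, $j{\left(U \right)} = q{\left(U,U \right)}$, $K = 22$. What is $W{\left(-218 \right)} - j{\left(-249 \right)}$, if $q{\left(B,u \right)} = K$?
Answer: $-494$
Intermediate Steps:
$q{\left(B,u \right)} = 22$
$j{\left(U \right)} = 22$
$W{\left(-218 \right)} - j{\left(-249 \right)} = -472 - 22 = -494$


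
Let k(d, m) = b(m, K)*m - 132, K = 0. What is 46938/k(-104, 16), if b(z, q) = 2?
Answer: -23469/50 ≈ -469.38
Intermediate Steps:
k(d, m) = -132 + 2*m (k(d, m) = 2*m - 132 = -132 + 2*m)
46938/k(-104, 16) = 46938/(-132 + 2*16) = 46938/(-132 + 32) = 46938/(-100) = 46938*(-1/100) = -23469/50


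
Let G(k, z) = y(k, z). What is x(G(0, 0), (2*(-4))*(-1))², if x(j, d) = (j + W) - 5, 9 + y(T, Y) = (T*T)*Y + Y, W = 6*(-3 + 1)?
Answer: 676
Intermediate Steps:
W = -12 (W = 6*(-2) = -12)
y(T, Y) = -9 + Y + Y*T² (y(T, Y) = -9 + ((T*T)*Y + Y) = -9 + (T²*Y + Y) = -9 + (Y*T² + Y) = -9 + (Y + Y*T²) = -9 + Y + Y*T²)
G(k, z) = -9 + z + z*k²
x(j, d) = -17 + j (x(j, d) = (j - 12) - 5 = (-12 + j) - 5 = -17 + j)
x(G(0, 0), (2*(-4))*(-1))² = (-17 + (-9 + 0 + 0*0²))² = (-17 + (-9 + 0 + 0*0))² = (-17 + (-9 + 0 + 0))² = (-17 - 9)² = (-26)² = 676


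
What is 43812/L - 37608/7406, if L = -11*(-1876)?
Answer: -8064411/2729111 ≈ -2.9550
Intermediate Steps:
L = 20636
43812/L - 37608/7406 = 43812/20636 - 37608/7406 = 43812*(1/20636) - 37608*1/7406 = 10953/5159 - 18804/3703 = -8064411/2729111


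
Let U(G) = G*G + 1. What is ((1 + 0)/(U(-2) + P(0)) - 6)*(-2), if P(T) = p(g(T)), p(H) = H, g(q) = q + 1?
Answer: 35/3 ≈ 11.667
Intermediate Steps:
g(q) = 1 + q
P(T) = 1 + T
U(G) = 1 + G**2 (U(G) = G**2 + 1 = 1 + G**2)
((1 + 0)/(U(-2) + P(0)) - 6)*(-2) = ((1 + 0)/((1 + (-2)**2) + (1 + 0)) - 6)*(-2) = (1/((1 + 4) + 1) - 6)*(-2) = (1/(5 + 1) - 6)*(-2) = (1/6 - 6)*(-2) = -35/6*(-2) = 35/3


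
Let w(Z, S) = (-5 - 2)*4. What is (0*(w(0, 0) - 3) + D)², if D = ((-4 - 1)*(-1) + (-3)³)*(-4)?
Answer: 7744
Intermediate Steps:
w(Z, S) = -28 (w(Z, S) = -7*4 = -28)
D = 88 (D = (-5*(-1) - 27)*(-4) = (5 - 27)*(-4) = -22*(-4) = 88)
(0*(w(0, 0) - 3) + D)² = (0*(-28 - 3) + 88)² = (0*(-31) + 88)² = (0 + 88)² = 88² = 7744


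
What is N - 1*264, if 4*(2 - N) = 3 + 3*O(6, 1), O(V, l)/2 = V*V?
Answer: -1267/4 ≈ -316.75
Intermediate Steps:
O(V, l) = 2*V² (O(V, l) = 2*(V*V) = 2*V²)
N = -211/4 (N = 2 - (3 + 3*(2*6²))/4 = 2 - (3 + 3*(2*36))/4 = 2 - (3 + 3*72)/4 = 2 - (3 + 216)/4 = 2 - ¼*219 = 2 - 219/4 = -211/4 ≈ -52.750)
N - 1*264 = -211/4 - 1*264 = -211/4 - 264 = -1267/4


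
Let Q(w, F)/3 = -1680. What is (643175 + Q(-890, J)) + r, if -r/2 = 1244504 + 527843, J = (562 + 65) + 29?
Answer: -2906559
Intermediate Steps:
J = 656 (J = 627 + 29 = 656)
Q(w, F) = -5040 (Q(w, F) = 3*(-1680) = -5040)
r = -3544694 (r = -2*(1244504 + 527843) = -2*1772347 = -3544694)
(643175 + Q(-890, J)) + r = (643175 - 5040) - 3544694 = 638135 - 3544694 = -2906559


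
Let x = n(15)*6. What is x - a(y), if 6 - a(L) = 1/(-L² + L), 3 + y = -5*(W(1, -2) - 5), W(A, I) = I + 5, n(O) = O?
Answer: 3527/42 ≈ 83.976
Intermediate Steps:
W(A, I) = 5 + I
x = 90 (x = 15*6 = 90)
y = 7 (y = -3 - 5*((5 - 2) - 5) = -3 - 5*(3 - 5) = -3 - 5*(-2) = -3 + 10 = 7)
a(L) = 6 - 1/(L - L²) (a(L) = 6 - 1/(-L² + L) = 6 - 1/(L - L²))
x - a(y) = 90 - (1 - 6*7 + 6*7²)/(7*(-1 + 7)) = 90 - (1 - 42 + 6*49)/(7*6) = 90 - (1 - 42 + 294)/(7*6) = 90 - 253/(7*6) = 90 - 1*253/42 = 90 - 253/42 = 3527/42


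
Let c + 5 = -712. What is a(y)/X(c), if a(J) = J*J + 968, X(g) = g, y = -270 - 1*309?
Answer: -336209/717 ≈ -468.91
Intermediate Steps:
c = -717 (c = -5 - 712 = -717)
y = -579 (y = -270 - 309 = -579)
a(J) = 968 + J**2 (a(J) = J**2 + 968 = 968 + J**2)
a(y)/X(c) = (968 + (-579)**2)/(-717) = (968 + 335241)*(-1/717) = 336209*(-1/717) = -336209/717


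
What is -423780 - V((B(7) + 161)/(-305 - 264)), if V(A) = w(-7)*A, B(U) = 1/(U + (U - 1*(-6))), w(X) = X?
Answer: -4822638947/11380 ≈ -4.2378e+5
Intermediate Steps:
B(U) = 1/(6 + 2*U) (B(U) = 1/(U + (U + 6)) = 1/(U + (6 + U)) = 1/(6 + 2*U))
V(A) = -7*A
-423780 - V((B(7) + 161)/(-305 - 264)) = -423780 - (-7)*(1/(2*(3 + 7)) + 161)/(-305 - 264) = -423780 - (-7)*((½)/10 + 161)/(-569) = -423780 - (-7)*((½)*(⅒) + 161)*(-1/569) = -423780 - (-7)*(1/20 + 161)*(-1/569) = -423780 - (-7)*(3221/20)*(-1/569) = -423780 - (-7)*(-3221)/11380 = -423780 - 1*22547/11380 = -423780 - 22547/11380 = -4822638947/11380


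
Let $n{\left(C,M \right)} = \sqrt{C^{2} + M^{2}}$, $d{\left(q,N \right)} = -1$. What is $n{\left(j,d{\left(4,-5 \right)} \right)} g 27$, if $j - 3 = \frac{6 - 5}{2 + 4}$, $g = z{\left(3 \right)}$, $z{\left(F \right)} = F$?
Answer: $\frac{27 \sqrt{397}}{2} \approx 268.99$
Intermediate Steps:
$g = 3$
$j = \frac{19}{6}$ ($j = 3 + \frac{6 - 5}{2 + 4} = 3 + 1 \cdot \frac{1}{6} = 3 + \frac{1}{6} = \frac{19}{6} \approx 3.1667$)
$n{\left(j,d{\left(4,-5 \right)} \right)} g 27 = \sqrt{\left(\frac{19}{6}\right)^{2} + \left(-1\right)^{2}} \cdot 3 \cdot 27 = \sqrt{\frac{361}{36} + 1} \cdot 3 \cdot 27 = \sqrt{\frac{397}{36}} \cdot 3 \cdot 27 = \frac{\sqrt{397}}{6} \cdot 3 \cdot 27 = \frac{\sqrt{397}}{2} \cdot 27 = \frac{27 \sqrt{397}}{2}$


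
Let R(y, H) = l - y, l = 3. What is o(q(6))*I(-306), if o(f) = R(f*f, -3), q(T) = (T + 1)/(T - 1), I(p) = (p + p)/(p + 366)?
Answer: -1326/125 ≈ -10.608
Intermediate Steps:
I(p) = 2*p/(366 + p) (I(p) = (2*p)/(366 + p) = 2*p/(366 + p))
q(T) = (1 + T)/(-1 + T)
R(y, H) = 3 - y
o(f) = 3 - f² (o(f) = 3 - f*f = 3 - f²)
o(q(6))*I(-306) = (3 - ((1 + 6)/(-1 + 6))²)*(2*(-306)/(366 - 306)) = (3 - (7/5)²)*(2*(-306)/60) = (3 - ((⅕)*7)²)*(2*(-306)*(1/60)) = (3 - (7/5)²)*(-51/5) = (3 - 1*49/25)*(-51/5) = (3 - 49/25)*(-51/5) = (26/25)*(-51/5) = -1326/125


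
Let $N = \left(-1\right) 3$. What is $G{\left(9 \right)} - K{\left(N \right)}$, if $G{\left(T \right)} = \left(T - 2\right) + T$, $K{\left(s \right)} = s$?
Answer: $19$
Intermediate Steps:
$N = -3$
$G{\left(T \right)} = -2 + 2 T$ ($G{\left(T \right)} = \left(-2 + T\right) + T = -2 + 2 T$)
$G{\left(9 \right)} - K{\left(N \right)} = \left(-2 + 2 \cdot 9\right) - -3 = \left(-2 + 18\right) + 3 = 16 + 3 = 19$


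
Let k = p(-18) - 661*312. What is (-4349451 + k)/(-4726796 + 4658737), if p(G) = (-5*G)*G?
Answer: 4557303/68059 ≈ 66.961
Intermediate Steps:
p(G) = -5*G²
k = -207852 (k = -5*(-18)² - 661*312 = -5*324 - 206232 = -1620 - 206232 = -207852)
(-4349451 + k)/(-4726796 + 4658737) = (-4349451 - 207852)/(-4726796 + 4658737) = -4557303/(-68059) = -4557303*(-1/68059) = 4557303/68059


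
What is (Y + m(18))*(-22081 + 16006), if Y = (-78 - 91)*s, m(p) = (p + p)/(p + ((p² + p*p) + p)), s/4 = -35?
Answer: -2730961575/19 ≈ -1.4373e+8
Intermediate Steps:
s = -140 (s = 4*(-35) = -140)
m(p) = 2*p/(2*p + 2*p²) (m(p) = (2*p)/(p + ((p² + p²) + p)) = (2*p)/(p + (2*p² + p)) = (2*p)/(p + (p + 2*p²)) = (2*p)/(2*p + 2*p²) = 2*p/(2*p + 2*p²))
Y = 23660 (Y = (-78 - 91)*(-140) = -169*(-140) = 23660)
(Y + m(18))*(-22081 + 16006) = (23660 + 1/(1 + 18))*(-22081 + 16006) = (23660 + 1/19)*(-6075) = (449541/19)*(-6075) = -2730961575/19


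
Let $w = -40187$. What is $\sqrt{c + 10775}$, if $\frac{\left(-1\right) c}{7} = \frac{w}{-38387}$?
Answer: $\frac{2 \sqrt{3966707363098}}{38387} \approx 103.77$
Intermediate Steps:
$c = - \frac{281309}{38387}$ ($c = - 7 \left(- \frac{40187}{-38387}\right) = - 7 \left(\left(-40187\right) \left(- \frac{1}{38387}\right)\right) = \left(-7\right) \frac{40187}{38387} = - \frac{281309}{38387} \approx -7.3282$)
$\sqrt{c + 10775} = \sqrt{- \frac{281309}{38387} + 10775} = \sqrt{\frac{413338616}{38387}} = \frac{2 \sqrt{3966707363098}}{38387}$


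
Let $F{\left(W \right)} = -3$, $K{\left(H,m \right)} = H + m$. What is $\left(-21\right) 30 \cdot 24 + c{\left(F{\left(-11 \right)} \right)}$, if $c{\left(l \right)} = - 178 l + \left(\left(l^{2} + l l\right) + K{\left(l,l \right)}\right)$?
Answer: $-14574$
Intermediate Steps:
$c{\left(l \right)} = - 176 l + 2 l^{2}$ ($c{\left(l \right)} = - 178 l + \left(\left(l^{2} + l l\right) + \left(l + l\right)\right) = - 178 l + \left(\left(l^{2} + l^{2}\right) + 2 l\right) = - 178 l + \left(2 l^{2} + 2 l\right) = - 178 l + \left(2 l + 2 l^{2}\right) = - 176 l + 2 l^{2}$)
$\left(-21\right) 30 \cdot 24 + c{\left(F{\left(-11 \right)} \right)} = \left(-21\right) 30 \cdot 24 + 2 \left(-3\right) \left(-88 - 3\right) = \left(-630\right) 24 + 2 \left(-3\right) \left(-91\right) = -15120 + 546 = -14574$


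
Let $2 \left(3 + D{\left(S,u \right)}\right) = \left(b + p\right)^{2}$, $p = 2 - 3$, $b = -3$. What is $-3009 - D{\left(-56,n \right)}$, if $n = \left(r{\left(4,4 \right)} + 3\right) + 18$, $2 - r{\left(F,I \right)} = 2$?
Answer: $-3014$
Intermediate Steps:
$r{\left(F,I \right)} = 0$ ($r{\left(F,I \right)} = 2 - 2 = 0$)
$n = 21$ ($n = \left(0 + 3\right) + 18 = 3 + 18 = 21$)
$p = -1$ ($p = 2 - 3 = -1$)
$D{\left(S,u \right)} = 5$ ($D{\left(S,u \right)} = -3 + \frac{\left(-3 - 1\right)^{2}}{2} = -3 + \frac{\left(-4\right)^{2}}{2} = -3 + \frac{1}{2} \cdot 16 = -3 + 8 = 5$)
$-3009 - D{\left(-56,n \right)} = -3009 - 5 = -3014$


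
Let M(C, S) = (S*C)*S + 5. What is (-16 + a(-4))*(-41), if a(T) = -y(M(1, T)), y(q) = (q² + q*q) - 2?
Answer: 36736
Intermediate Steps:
M(C, S) = 5 + C*S² (M(C, S) = (C*S)*S + 5 = C*S² + 5 = 5 + C*S²)
y(q) = -2 + 2*q² (y(q) = (q² + q²) - 2 = 2*q² - 2 = -2 + 2*q²)
a(T) = 2 - 2*(5 + T²)² (a(T) = -(-2 + 2*(5 + 1*T²)²) = -(-2 + 2*(5 + T²)²) = 2 - 2*(5 + T²)²)
(-16 + a(-4))*(-41) = (-16 + (2 - 2*(5 + (-4)²)²))*(-41) = (-16 + (2 - 2*(5 + 16)²))*(-41) = (-16 + (2 - 2*21²))*(-41) = (-16 + (2 - 2*441))*(-41) = (-16 + (2 - 882))*(-41) = (-16 - 880)*(-41) = -896*(-41) = 36736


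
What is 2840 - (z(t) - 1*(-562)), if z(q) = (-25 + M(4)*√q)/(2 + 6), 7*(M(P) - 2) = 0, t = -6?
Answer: 18249/8 - I*√6/4 ≈ 2281.1 - 0.61237*I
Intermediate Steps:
M(P) = 2 (M(P) = 2 + (⅐)*0 = 2 + 0 = 2)
z(q) = -25/8 + √q/4 (z(q) = (-25 + 2*√q)/(2 + 6) = (-25 + 2*√q)/8 = (-25 + 2*√q)*(⅛) = -25/8 + √q/4)
2840 - (z(t) - 1*(-562)) = 2840 - ((-25/8 + √(-6)/4) - 1*(-562)) = 2840 - ((-25/8 + (I*√6)/4) + 562) = 2840 - ((-25/8 + I*√6/4) + 562) = 2840 - (4471/8 + I*√6/4) = 2840 + (-4471/8 - I*√6/4) = 18249/8 - I*√6/4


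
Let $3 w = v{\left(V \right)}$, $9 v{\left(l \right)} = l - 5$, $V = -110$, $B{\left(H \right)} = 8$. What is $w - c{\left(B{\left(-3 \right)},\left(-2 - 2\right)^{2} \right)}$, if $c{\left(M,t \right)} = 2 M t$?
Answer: $- \frac{7027}{27} \approx -260.26$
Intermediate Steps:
$v{\left(l \right)} = - \frac{5}{9} + \frac{l}{9}$ ($v{\left(l \right)} = \frac{l - 5}{9} = \frac{-5 + l}{9} = - \frac{5}{9} + \frac{l}{9}$)
$w = - \frac{115}{27}$ ($w = \frac{- \frac{5}{9} + \frac{1}{9} \left(-110\right)}{3} = \frac{- \frac{5}{9} - \frac{110}{9}}{3} = \frac{1}{3} \left(- \frac{115}{9}\right) = - \frac{115}{27} \approx -4.2593$)
$c{\left(M,t \right)} = 2 M t$
$w - c{\left(B{\left(-3 \right)},\left(-2 - 2\right)^{2} \right)} = - \frac{115}{27} - 2 \cdot 8 \left(-2 - 2\right)^{2} = - \frac{115}{27} - 2 \cdot 8 \left(-4\right)^{2} = - \frac{115}{27} - 2 \cdot 8 \cdot 16 = - \frac{115}{27} - 256 = - \frac{7027}{27}$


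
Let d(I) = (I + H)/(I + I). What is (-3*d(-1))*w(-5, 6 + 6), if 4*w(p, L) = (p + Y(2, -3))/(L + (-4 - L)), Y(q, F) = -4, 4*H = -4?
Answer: -27/16 ≈ -1.6875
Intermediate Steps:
H = -1 (H = (1/4)*(-4) = -1)
d(I) = (-1 + I)/(2*I) (d(I) = (I - 1)/(I + I) = (-1 + I)/((2*I)) = (-1 + I)*(1/(2*I)) = (-1 + I)/(2*I))
w(p, L) = 1/4 - p/16 (w(p, L) = ((p - 4)/(L + (-4 - L)))/4 = ((-4 + p)/(-4))/4 = ((-4 + p)*(-1/4))/4 = (1 - p/4)/4 = 1/4 - p/16)
(-3*d(-1))*w(-5, 6 + 6) = (-3*(-1 - 1)/(2*(-1)))*(1/4 - 1/16*(-5)) = (-3*(-1)*(-2)/2)*(1/4 + 5/16) = -3*1*(9/16) = -3*9/16 = -27/16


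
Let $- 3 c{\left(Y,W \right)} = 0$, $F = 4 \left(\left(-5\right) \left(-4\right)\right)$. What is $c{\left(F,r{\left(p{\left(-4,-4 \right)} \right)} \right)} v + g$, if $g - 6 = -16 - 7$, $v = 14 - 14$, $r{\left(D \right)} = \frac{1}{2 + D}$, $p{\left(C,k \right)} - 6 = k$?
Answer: $-17$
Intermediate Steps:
$p{\left(C,k \right)} = 6 + k$
$F = 80$ ($F = 4 \cdot 20 = 80$)
$c{\left(Y,W \right)} = 0$ ($c{\left(Y,W \right)} = \left(- \frac{1}{3}\right) 0 = 0$)
$v = 0$
$g = -17$ ($g = 6 - 23 = -17$)
$c{\left(F,r{\left(p{\left(-4,-4 \right)} \right)} \right)} v + g = 0 \cdot 0 - 17 = 0 - 17 = -17$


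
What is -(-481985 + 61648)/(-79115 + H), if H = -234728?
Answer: -420337/313843 ≈ -1.3393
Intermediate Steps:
-(-481985 + 61648)/(-79115 + H) = -(-481985 + 61648)/(-79115 - 234728) = -(-420337)/(-313843) = -(-420337)*(-1)/313843 = -1*420337/313843 = -420337/313843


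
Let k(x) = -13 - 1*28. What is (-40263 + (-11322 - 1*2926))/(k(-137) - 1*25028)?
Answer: 54511/25069 ≈ 2.1744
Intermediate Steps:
k(x) = -41 (k(x) = -13 - 28 = -41)
(-40263 + (-11322 - 1*2926))/(k(-137) - 1*25028) = (-40263 + (-11322 - 1*2926))/(-41 - 1*25028) = (-40263 + (-11322 - 2926))/(-41 - 25028) = (-40263 - 14248)/(-25069) = -54511*(-1/25069) = 54511/25069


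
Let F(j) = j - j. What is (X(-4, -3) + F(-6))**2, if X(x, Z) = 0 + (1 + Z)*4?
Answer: 64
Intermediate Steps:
X(x, Z) = 4 + 4*Z (X(x, Z) = 0 + (4 + 4*Z) = 4 + 4*Z)
F(j) = 0
(X(-4, -3) + F(-6))**2 = ((4 + 4*(-3)) + 0)**2 = ((4 - 12) + 0)**2 = (-8 + 0)**2 = (-8)**2 = 64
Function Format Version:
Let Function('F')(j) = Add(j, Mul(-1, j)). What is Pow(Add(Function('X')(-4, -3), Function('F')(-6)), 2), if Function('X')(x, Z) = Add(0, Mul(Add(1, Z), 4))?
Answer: 64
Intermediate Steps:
Function('X')(x, Z) = Add(4, Mul(4, Z)) (Function('X')(x, Z) = Add(0, Add(4, Mul(4, Z))) = Add(4, Mul(4, Z)))
Function('F')(j) = 0
Pow(Add(Function('X')(-4, -3), Function('F')(-6)), 2) = Pow(Add(Add(4, Mul(4, -3)), 0), 2) = Pow(Add(Add(4, -12), 0), 2) = Pow(Add(-8, 0), 2) = Pow(-8, 2) = 64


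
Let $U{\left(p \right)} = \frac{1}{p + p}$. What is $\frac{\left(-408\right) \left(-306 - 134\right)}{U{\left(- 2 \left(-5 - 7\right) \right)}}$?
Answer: $8616960$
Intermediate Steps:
$U{\left(p \right)} = \frac{1}{2 p}$
$\frac{\left(-408\right) \left(-306 - 134\right)}{U{\left(- 2 \left(-5 - 7\right) \right)}} = \frac{\left(-408\right) \left(-306 - 134\right)}{\frac{1}{2} \frac{1}{\left(-2\right) \left(-5 - 7\right)}} = \frac{\left(-408\right) \left(-440\right)}{\frac{1}{2} \frac{1}{\left(-2\right) \left(-12\right)}} = \frac{179520}{\frac{1}{2} \cdot \frac{1}{24}} = 179520 \frac{1}{\frac{1}{48}} = 179520 \cdot 48 = 8616960$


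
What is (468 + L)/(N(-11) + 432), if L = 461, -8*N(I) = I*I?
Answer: 7432/3335 ≈ 2.2285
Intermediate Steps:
N(I) = -I**2/8 (N(I) = -I*I/8 = -I**2/8)
(468 + L)/(N(-11) + 432) = (468 + 461)/(-1/8*(-11)**2 + 432) = 929/(-1/8*121 + 432) = 929/(-121/8 + 432) = 929/(3335/8) = 929*(8/3335) = 7432/3335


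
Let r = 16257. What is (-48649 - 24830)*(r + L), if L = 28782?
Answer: -3309420681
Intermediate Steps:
(-48649 - 24830)*(r + L) = (-48649 - 24830)*(16257 + 28782) = -73479*45039 = -3309420681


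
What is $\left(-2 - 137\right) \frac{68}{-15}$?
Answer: $\frac{9452}{15} \approx 630.13$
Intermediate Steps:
$\left(-2 - 137\right) \frac{68}{-15} = - 139 \cdot 68 \left(- \frac{1}{15}\right) = \left(-139\right) \left(- \frac{68}{15}\right) = \frac{9452}{15}$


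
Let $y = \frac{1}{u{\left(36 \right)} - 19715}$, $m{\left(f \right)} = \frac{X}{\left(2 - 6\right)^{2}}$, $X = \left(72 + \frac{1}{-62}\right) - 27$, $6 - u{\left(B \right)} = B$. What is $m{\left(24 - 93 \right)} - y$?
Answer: $\frac{55069797}{19587040} \approx 2.8115$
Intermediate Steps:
$u{\left(B \right)} = 6 - B$
$X = \frac{2789}{62}$ ($X = \left(72 - \frac{1}{62}\right) - 27 = \frac{4463}{62} - 27 = \frac{2789}{62} \approx 44.984$)
$m{\left(f \right)} = \frac{2789}{992}$ ($m{\left(f \right)} = \frac{2789}{62 \left(2 - 6\right)^{2}} = \frac{2789}{62 \left(-4\right)^{2}} = \frac{2789}{62 \cdot 16} = \frac{2789}{62} \cdot \frac{1}{16} = \frac{2789}{992}$)
$y = - \frac{1}{19745}$ ($y = \frac{1}{\left(6 - 36\right) - 19715} = \frac{1}{-30 - 19715} = \frac{1}{-19745} = - \frac{1}{19745} \approx -5.0646 \cdot 10^{-5}$)
$m{\left(24 - 93 \right)} - y = \frac{2789}{992} - - \frac{1}{19745} = \frac{2789}{992} + \frac{1}{19745} = \frac{55069797}{19587040}$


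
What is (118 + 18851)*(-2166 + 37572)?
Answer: 671616414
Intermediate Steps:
(118 + 18851)*(-2166 + 37572) = 18969*35406 = 671616414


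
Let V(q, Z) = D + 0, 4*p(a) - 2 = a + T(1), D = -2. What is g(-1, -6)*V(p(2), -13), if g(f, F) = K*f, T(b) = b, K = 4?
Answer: 8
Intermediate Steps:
p(a) = 3/4 + a/4 (p(a) = 1/2 + (a + 1)/4 = 1/2 + (1 + a)/4 = 1/2 + (1/4 + a/4) = 3/4 + a/4)
V(q, Z) = -2 (V(q, Z) = -2 + 0 = -2)
g(f, F) = 4*f
g(-1, -6)*V(p(2), -13) = (4*(-1))*(-2) = -4*(-2) = 8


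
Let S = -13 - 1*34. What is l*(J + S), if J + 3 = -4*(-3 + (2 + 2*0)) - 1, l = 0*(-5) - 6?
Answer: 282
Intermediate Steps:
S = -47 (S = -13 - 34 = -47)
l = -6 (l = 0 - 6 = -6)
J = 0 (J = -3 + (-4*(-3 + (2 + 2*0)) - 1) = -3 + (-4*(-3 + (2 + 0)) - 1) = -3 + (-4*(-3 + 2) - 1) = -3 + (-4*(-1) - 1) = -3 + (4 - 1) = -3 + 3 = 0)
l*(J + S) = -6*(0 - 47) = -6*(-47) = 282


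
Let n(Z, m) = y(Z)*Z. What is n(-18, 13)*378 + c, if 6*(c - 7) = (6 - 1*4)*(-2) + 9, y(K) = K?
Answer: 734879/6 ≈ 1.2248e+5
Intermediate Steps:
c = 47/6 (c = 7 + ((6 - 1*4)*(-2) + 9)/6 = 7 + ((6 - 4)*(-2) + 9)/6 = 7 + (2*(-2) + 9)/6 = 7 + (-4 + 9)/6 = 7 + (1/6)*5 = 7 + 5/6 = 47/6 ≈ 7.8333)
n(Z, m) = Z**2 (n(Z, m) = Z*Z = Z**2)
n(-18, 13)*378 + c = (-18)**2*378 + 47/6 = 324*378 + 47/6 = 122472 + 47/6 = 734879/6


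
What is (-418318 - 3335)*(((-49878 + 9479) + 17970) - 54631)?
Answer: 32492580180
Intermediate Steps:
(-418318 - 3335)*(((-49878 + 9479) + 17970) - 54631) = -421653*((-40399 + 17970) - 54631) = -421653*(-22429 - 54631) = -421653*(-77060) = 32492580180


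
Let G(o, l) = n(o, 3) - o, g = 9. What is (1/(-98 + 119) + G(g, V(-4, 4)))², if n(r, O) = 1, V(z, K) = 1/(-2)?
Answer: 27889/441 ≈ 63.240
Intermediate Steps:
V(z, K) = -½
G(o, l) = 1 - o
(1/(-98 + 119) + G(g, V(-4, 4)))² = (1/(-98 + 119) + (1 - 1*9))² = (1/21 + (1 - 9))² = (1/21 - 8)² = (-167/21)² = 27889/441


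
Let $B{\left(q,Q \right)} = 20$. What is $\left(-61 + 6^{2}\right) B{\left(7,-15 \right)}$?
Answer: $-500$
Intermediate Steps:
$\left(-61 + 6^{2}\right) B{\left(7,-15 \right)} = \left(-61 + 6^{2}\right) 20 = \left(-61 + 36\right) 20 = \left(-25\right) 20 = -500$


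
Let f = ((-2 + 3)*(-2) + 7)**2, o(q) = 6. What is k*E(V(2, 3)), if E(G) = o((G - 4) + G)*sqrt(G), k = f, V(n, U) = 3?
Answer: 150*sqrt(3) ≈ 259.81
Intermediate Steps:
f = 25 (f = (1*(-2) + 7)**2 = (-2 + 7)**2 = 5**2 = 25)
k = 25
E(G) = 6*sqrt(G)
k*E(V(2, 3)) = 25*(6*sqrt(3)) = 150*sqrt(3)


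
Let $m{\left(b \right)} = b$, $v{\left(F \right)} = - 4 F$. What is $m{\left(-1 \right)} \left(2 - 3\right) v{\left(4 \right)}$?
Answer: $-16$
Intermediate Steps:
$m{\left(-1 \right)} \left(2 - 3\right) v{\left(4 \right)} = - \left(2 - 3\right) \left(\left(-4\right) 4\right) = - \left(-1\right) \left(-16\right) = \left(-1\right) 16 = -16$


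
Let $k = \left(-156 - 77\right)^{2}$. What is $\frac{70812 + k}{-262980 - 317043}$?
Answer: $- \frac{125101}{580023} \approx -0.21568$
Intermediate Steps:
$k = 54289$ ($k = \left(-233\right)^{2} = 54289$)
$\frac{70812 + k}{-262980 - 317043} = \frac{70812 + 54289}{-262980 - 317043} = \frac{125101}{-580023} = 125101 \left(- \frac{1}{580023}\right) = - \frac{125101}{580023}$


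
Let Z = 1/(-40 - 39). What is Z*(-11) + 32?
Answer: 2539/79 ≈ 32.139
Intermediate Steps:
Z = -1/79 (Z = 1/(-79) = -1/79 ≈ -0.012658)
Z*(-11) + 32 = -1/79*(-11) + 32 = 11/79 + 32 = 2539/79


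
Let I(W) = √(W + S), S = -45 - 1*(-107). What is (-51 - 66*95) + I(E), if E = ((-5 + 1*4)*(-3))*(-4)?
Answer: -6321 + 5*√2 ≈ -6313.9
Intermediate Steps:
S = 62 (S = -45 + 107 = 62)
E = -12 (E = ((-5 + 4)*(-3))*(-4) = -1*(-3)*(-4) = 3*(-4) = -12)
I(W) = √(62 + W) (I(W) = √(W + 62) = √(62 + W))
(-51 - 66*95) + I(E) = (-51 - 66*95) + √(62 - 12) = (-51 - 6270) + √50 = -6321 + 5*√2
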